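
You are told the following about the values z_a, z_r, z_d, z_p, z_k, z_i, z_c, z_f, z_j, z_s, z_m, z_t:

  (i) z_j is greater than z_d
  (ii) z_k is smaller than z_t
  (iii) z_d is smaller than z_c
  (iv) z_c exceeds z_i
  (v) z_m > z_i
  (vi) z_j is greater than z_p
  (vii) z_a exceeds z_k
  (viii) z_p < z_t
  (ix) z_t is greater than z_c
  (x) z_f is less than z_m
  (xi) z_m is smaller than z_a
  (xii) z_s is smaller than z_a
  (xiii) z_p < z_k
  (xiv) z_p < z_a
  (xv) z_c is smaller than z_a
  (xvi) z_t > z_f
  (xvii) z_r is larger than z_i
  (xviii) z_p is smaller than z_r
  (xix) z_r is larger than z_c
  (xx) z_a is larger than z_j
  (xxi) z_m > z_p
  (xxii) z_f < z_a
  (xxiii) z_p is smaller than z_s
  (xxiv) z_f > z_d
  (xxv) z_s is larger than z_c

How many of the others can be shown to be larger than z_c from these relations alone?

The elements the relations force above z_c are z_s, z_r, z_t, z_a — no chain reaches any other.
That is 4.

4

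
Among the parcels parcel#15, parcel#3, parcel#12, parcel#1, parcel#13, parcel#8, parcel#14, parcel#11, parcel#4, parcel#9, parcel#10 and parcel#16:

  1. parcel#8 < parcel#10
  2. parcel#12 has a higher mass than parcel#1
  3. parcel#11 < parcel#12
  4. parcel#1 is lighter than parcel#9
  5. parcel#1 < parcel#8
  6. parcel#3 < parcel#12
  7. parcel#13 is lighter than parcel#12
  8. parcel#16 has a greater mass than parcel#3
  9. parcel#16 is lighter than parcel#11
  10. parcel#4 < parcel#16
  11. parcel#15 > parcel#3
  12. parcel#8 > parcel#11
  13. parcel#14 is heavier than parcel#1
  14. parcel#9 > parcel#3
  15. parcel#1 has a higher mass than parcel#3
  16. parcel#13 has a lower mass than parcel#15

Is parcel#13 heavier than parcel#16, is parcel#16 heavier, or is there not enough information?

undetermined

Following every chain through parcel#16: above parcel#16 we get parcel#11, parcel#8, parcel#10, parcel#12; below parcel#16 we get parcel#4, parcel#3.
parcel#13 is not reached, and no chain runs the other way from parcel#13 to parcel#16.
So the given relations leave the order of parcel#16 and parcel#13 undetermined.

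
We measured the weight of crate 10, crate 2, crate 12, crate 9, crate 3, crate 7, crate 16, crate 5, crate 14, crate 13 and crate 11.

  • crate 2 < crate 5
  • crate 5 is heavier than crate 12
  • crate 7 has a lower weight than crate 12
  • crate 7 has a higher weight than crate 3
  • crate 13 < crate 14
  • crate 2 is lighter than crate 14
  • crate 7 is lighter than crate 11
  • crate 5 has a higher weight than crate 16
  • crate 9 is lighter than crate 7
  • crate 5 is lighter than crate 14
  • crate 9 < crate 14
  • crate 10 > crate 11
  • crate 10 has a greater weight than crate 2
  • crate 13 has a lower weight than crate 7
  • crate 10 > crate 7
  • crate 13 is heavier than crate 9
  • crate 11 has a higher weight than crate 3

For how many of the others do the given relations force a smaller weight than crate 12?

4

Directly below crate 12: crate 7.
One step further: crate 9, crate 13, crate 3 (4 so far).
Nothing else is reachable below crate 12; 4 in all.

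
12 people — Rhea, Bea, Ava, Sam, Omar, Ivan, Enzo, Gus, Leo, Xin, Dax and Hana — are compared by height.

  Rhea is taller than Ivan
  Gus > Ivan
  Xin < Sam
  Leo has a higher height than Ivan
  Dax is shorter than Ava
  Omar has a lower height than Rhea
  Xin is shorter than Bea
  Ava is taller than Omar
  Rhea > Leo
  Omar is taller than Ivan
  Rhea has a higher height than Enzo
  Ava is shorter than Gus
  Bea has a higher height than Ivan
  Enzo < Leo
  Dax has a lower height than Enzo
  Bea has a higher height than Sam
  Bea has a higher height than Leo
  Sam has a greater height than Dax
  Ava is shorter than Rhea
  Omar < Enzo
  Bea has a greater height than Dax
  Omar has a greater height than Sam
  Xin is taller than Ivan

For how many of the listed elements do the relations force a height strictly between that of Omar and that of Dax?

1

Chaining upward from Dax reaches: Sam, Enzo, Leo, Bea, Ava, Rhea, Gus.
Chaining downward from Omar reaches: Ivan, Xin, Sam.
Strictly between Dax and Omar are those in both lists: Sam — 1 element.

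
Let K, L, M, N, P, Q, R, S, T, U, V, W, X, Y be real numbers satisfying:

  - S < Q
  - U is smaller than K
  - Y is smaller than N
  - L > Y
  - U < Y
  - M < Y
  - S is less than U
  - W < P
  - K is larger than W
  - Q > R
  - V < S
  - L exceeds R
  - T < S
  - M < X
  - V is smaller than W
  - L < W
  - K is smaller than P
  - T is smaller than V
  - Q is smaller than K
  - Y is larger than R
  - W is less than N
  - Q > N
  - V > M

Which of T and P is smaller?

T < V < S < U < Y < L < W < N < Q < K < P, by transitivity through V, S, U, Y, L, W, N, Q, K.
So T < P; T is the smaller of the two.

T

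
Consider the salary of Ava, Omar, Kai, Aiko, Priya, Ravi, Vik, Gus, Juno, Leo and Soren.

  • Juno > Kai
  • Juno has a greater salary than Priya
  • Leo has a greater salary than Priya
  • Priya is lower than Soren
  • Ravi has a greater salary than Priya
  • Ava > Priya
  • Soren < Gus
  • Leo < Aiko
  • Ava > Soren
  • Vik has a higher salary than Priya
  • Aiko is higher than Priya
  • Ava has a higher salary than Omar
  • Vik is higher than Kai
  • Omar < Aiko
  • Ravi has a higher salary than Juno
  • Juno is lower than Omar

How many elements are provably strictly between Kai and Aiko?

Chaining upward from Kai reaches: Juno, Ravi, Omar, Vik, Ava.
Chaining downward from Aiko reaches: Priya, Juno, Omar, Leo.
Strictly between Kai and Aiko are those in both lists: Juno, Omar — 2 elements.

2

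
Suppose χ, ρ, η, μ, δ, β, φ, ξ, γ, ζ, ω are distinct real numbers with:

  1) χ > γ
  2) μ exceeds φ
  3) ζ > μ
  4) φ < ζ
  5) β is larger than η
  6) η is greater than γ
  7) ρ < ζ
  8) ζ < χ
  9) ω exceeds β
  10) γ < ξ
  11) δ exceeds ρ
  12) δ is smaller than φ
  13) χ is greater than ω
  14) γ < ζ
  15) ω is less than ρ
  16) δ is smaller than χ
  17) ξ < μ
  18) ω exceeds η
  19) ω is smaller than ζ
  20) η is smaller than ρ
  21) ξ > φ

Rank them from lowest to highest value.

The consecutive links are each given: γ < η; η < β; β < ω; ω < ρ; ρ < δ; δ < φ; φ < ξ; ξ < μ; μ < ζ; ζ < χ.

γ < η < β < ω < ρ < δ < φ < ξ < μ < ζ < χ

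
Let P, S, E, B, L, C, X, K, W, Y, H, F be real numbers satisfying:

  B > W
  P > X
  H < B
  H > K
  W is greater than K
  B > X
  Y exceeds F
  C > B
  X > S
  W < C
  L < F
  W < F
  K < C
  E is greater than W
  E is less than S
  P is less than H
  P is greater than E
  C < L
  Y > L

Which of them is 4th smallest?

S

Piecing the relations together gives one ordering: K < W < E < S < X < P < H < B < C < L < F < Y.
The 4th smallest is S.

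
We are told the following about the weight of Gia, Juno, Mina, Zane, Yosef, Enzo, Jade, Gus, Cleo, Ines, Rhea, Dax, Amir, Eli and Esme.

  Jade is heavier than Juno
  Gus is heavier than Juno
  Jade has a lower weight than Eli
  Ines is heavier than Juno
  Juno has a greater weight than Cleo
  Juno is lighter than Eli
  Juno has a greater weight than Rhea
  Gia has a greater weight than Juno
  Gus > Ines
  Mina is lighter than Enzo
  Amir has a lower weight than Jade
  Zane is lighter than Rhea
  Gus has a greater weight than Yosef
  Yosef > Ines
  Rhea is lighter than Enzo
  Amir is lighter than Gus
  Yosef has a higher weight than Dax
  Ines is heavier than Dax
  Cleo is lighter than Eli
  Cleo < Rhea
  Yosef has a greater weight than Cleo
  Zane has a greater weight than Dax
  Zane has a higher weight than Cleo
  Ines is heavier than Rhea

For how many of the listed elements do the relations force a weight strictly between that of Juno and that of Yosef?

1

The relations place Juno below Yosef. An element lies strictly between them when it is forced above Juno and also forced below Yosef.
Above Juno: {Gia, Jade, Ines, Gus, Eli}. Below Yosef: {Dax, Cleo, Zane, Rhea, Ines}.
Intersection: {Ines} — 1.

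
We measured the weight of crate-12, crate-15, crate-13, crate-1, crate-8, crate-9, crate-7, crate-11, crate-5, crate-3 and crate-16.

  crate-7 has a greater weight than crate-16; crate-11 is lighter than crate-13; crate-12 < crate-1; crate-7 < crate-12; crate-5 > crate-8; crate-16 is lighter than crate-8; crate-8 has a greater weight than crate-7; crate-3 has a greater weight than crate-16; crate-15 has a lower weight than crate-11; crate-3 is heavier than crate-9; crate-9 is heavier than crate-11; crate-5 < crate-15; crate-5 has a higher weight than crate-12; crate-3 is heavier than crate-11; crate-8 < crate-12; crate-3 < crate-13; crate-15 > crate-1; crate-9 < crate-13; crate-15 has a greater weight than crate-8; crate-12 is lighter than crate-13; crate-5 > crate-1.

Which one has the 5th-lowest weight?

Chaining the given pairs: crate-16 < crate-7 < crate-8 < crate-12 < crate-1 < crate-5 < crate-15 < crate-11 < crate-9 < crate-3 < crate-13.
The 5th smallest is crate-1.

crate-1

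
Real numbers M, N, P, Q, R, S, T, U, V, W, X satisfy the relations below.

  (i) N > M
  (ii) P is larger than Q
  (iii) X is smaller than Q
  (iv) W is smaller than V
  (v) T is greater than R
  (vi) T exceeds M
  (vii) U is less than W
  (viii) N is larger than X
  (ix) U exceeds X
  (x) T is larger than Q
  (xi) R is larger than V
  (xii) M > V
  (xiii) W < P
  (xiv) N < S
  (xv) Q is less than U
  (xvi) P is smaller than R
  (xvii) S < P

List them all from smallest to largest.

X < Q < U < W < V < M < N < S < P < R < T

Each adjacent pair is fixed by a given relation: X < Q; Q < U; U < W; W < V; V < M; M < N; N < S; S < P; P < R; R < T. Chaining them end to end gives the full order.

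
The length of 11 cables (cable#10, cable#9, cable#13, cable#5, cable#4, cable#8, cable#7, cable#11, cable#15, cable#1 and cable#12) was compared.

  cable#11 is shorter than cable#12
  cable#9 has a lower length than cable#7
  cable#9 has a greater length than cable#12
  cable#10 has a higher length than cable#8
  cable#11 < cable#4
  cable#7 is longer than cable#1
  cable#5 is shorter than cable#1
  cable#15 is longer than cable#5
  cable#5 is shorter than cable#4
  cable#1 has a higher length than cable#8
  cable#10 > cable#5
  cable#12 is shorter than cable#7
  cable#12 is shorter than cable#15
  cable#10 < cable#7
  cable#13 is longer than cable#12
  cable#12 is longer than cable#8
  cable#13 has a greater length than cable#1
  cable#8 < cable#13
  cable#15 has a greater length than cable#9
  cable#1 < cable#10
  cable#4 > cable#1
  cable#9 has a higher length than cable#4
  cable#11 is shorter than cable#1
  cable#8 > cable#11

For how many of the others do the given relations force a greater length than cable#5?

The elements the relations force above cable#5 are cable#1, cable#10, cable#4, cable#9, cable#15, cable#13, cable#7 — no chain reaches any other.
That is 7.

7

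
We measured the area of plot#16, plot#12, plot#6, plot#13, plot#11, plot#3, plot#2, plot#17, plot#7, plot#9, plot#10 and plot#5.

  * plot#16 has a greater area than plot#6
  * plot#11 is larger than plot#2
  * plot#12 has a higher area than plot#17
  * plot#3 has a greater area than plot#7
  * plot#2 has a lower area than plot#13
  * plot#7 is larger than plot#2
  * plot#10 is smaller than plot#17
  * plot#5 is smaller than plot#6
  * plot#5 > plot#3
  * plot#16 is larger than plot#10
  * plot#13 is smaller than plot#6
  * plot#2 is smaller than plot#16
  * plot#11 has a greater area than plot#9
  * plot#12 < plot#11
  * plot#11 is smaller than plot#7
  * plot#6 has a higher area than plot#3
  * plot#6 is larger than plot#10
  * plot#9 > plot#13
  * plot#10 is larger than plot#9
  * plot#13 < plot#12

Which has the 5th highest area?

The consecutive relations fix a unique order: plot#2 < plot#13 < plot#9 < plot#10 < plot#17 < plot#12 < plot#11 < plot#7 < plot#3 < plot#5 < plot#6 < plot#16.
The 5th largest is plot#7.

plot#7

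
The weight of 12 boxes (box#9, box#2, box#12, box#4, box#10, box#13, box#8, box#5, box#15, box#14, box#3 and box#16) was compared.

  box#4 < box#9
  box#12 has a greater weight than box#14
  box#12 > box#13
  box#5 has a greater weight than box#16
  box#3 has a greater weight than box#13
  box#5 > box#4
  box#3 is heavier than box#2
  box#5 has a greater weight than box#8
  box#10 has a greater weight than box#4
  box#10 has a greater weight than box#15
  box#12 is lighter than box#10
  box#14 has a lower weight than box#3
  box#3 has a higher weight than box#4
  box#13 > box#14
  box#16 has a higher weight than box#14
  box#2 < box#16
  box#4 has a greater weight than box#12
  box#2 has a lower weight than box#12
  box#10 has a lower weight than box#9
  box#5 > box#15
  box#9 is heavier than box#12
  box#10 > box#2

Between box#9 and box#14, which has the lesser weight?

box#14 < box#13 and box#13 < box#12 give box#14 < box#12.
Then box#12 < box#4 extends the chain to box#4.
With box#4 < box#10: box#14 < box#13 < box#12 < box#4 < box#10.
With box#10 < box#9: box#14 < box#13 < box#12 < box#4 < box#10 < box#9.
So box#14 < box#9; box#14 is the lighter of the two.

box#14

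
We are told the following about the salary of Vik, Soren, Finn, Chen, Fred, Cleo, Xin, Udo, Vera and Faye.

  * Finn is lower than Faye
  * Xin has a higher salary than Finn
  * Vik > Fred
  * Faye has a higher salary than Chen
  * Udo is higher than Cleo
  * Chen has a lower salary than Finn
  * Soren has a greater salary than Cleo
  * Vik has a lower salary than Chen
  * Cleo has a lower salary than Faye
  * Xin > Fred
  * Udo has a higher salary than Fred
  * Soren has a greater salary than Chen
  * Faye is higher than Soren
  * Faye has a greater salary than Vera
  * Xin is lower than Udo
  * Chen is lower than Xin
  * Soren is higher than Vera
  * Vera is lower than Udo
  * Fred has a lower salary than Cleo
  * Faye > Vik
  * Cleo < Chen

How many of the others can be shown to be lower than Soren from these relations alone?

Directly below Soren: Cleo, Chen, Vera.
One step further: Fred, Vik (5 so far).
Nothing else is reachable below Soren; 5 in all.

5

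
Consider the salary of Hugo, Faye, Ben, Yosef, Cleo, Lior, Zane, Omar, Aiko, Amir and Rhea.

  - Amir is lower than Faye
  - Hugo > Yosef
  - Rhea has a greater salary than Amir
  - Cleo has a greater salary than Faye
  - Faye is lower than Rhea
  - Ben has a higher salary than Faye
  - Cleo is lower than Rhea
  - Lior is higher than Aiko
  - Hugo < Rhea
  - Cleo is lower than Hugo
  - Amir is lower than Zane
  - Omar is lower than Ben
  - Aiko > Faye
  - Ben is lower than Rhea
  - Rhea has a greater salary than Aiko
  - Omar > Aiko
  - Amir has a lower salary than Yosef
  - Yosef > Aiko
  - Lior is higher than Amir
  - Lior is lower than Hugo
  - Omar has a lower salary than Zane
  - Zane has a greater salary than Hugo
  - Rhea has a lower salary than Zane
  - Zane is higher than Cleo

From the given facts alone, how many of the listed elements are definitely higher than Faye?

9

Directly above Faye: Aiko, Cleo, Ben, Rhea.
One step further: Yosef, Omar, Lior, Hugo, Zane (9 so far).
No other element is forced above Faye by the given relations, so the count is 9.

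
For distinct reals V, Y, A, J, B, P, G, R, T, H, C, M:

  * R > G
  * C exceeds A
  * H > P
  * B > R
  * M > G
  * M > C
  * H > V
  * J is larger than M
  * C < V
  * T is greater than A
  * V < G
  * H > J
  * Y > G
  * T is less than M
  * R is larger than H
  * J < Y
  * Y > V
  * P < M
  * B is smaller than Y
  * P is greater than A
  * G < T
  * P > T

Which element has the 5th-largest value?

The consecutive relations fix a unique order: A < C < V < G < T < P < M < J < H < R < B < Y.
Counting 5 from the largest end gives J.

J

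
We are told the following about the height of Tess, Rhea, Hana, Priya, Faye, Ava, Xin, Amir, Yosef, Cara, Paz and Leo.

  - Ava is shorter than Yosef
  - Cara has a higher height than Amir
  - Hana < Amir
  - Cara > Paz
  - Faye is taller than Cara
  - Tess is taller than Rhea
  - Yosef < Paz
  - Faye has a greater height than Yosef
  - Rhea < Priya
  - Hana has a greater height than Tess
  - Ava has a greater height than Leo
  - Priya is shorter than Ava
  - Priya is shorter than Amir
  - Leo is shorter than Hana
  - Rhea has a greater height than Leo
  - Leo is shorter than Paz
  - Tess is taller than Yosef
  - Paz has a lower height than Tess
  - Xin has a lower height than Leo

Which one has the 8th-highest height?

Ava

Piecing the relations together gives one ordering: Xin < Leo < Rhea < Priya < Ava < Yosef < Paz < Tess < Hana < Amir < Cara < Faye.
The 8th largest is Ava.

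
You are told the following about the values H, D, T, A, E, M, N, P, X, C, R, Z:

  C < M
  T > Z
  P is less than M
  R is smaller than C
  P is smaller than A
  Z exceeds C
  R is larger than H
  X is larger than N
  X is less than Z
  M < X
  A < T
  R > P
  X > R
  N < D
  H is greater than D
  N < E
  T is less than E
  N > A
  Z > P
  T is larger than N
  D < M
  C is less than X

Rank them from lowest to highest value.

Each adjacent pair is fixed by a given relation: P < A; A < N; N < D; D < H; H < R; R < C; C < M; M < X; X < Z; Z < T; T < E. Chaining them end to end gives the full order.

P < A < N < D < H < R < C < M < X < Z < T < E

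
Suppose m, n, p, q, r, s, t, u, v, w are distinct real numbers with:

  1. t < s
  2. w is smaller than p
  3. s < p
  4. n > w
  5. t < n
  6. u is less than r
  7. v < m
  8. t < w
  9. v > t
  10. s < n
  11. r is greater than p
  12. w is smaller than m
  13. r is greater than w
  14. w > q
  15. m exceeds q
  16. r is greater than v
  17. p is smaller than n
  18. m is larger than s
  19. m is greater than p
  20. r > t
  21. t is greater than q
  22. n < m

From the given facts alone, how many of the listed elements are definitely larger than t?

7

The elements the relations force above t are v, w, s, p, r, n, m — no chain reaches any other.
That is 7.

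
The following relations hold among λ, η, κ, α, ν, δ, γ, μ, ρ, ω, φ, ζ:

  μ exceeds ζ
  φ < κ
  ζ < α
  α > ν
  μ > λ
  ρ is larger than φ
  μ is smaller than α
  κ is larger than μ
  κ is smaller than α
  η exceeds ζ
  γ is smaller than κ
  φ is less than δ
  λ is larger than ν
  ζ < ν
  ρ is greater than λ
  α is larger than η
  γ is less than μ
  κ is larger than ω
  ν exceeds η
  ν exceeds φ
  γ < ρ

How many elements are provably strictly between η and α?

Chaining upward from η reaches: ν, λ, μ, ρ, κ.
Chaining downward from α reaches: γ, ζ, ω, φ, ν, λ, μ, κ.
Strictly between η and α are those in both lists: ν, λ, μ, κ — 4 elements.

4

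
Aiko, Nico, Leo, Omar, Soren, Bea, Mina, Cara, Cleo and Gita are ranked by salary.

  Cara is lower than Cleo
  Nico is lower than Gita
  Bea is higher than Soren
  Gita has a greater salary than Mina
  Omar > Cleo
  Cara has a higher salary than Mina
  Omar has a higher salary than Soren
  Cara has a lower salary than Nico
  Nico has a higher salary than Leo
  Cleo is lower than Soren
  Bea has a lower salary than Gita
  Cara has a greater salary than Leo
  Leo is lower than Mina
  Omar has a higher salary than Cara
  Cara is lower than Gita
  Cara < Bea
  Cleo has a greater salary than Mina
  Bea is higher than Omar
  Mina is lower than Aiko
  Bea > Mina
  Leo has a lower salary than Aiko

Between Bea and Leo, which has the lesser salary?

Leo

Leo < Mina and Mina < Cara give Leo < Cara.
With Cara < Cleo: Leo < Mina < Cara < Cleo.
Then Cleo < Soren extends the chain to Soren.
With Soren < Omar: Leo < Mina < Cara < Cleo < Soren < Omar.
Then Omar < Bea extends the chain to Bea.
So Leo < Bea; Leo is the lower of the two.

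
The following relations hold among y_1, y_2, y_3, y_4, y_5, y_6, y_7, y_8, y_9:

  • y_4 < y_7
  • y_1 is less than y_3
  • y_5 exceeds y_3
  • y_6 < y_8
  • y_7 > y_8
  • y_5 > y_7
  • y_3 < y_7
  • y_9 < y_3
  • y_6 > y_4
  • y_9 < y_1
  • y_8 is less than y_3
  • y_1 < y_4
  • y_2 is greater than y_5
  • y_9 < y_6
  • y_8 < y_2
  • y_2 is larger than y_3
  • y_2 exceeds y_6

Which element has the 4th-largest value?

y_3

Chaining the given pairs: y_9 < y_1 < y_4 < y_6 < y_8 < y_3 < y_7 < y_5 < y_2.
The 4th largest is y_3.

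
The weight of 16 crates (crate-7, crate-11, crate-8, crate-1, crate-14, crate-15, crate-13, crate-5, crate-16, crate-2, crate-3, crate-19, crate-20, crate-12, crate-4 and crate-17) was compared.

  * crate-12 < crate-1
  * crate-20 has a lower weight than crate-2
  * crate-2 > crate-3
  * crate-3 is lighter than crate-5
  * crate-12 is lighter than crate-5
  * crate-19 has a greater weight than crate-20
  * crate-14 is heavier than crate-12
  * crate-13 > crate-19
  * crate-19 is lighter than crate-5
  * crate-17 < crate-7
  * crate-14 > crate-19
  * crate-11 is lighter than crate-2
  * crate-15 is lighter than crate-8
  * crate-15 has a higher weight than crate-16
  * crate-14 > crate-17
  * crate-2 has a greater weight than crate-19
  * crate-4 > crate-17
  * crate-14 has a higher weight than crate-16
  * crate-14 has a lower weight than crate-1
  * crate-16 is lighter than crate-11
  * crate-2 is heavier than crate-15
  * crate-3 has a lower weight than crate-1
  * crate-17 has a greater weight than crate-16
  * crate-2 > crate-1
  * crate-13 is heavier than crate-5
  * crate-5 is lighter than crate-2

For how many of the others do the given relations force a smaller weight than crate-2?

11

The elements the relations force below crate-2 are crate-16, crate-12, crate-3, crate-20, crate-15, crate-17, crate-19, crate-14, crate-11, crate-5, crate-1 — no chain reaches any other.
That is 11.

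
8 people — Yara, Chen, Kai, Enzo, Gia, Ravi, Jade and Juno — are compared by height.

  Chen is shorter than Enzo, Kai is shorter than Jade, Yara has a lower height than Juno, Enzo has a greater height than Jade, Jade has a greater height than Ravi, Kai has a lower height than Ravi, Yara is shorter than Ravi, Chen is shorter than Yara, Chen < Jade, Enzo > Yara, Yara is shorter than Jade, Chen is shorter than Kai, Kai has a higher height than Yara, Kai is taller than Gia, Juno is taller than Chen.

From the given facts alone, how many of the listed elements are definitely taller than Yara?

From Yara the given relations immediately reach Kai, Juno, Ravi, Jade, Enzo.
No other element is forced above Yara by the given relations, so the count is 5.

5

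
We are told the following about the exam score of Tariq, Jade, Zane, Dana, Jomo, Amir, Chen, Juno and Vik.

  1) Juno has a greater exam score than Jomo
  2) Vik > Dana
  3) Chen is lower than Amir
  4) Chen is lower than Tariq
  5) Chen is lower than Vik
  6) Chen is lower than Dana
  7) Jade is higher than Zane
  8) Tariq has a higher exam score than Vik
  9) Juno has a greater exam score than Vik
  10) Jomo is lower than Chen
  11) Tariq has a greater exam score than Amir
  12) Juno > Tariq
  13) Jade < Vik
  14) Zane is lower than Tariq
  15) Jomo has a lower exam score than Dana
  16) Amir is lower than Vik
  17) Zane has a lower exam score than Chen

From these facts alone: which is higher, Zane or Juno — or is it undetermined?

Juno

Following the relations from Zane: Zane < Chen < Dana < Vik < Tariq < Juno.
So Juno is higher.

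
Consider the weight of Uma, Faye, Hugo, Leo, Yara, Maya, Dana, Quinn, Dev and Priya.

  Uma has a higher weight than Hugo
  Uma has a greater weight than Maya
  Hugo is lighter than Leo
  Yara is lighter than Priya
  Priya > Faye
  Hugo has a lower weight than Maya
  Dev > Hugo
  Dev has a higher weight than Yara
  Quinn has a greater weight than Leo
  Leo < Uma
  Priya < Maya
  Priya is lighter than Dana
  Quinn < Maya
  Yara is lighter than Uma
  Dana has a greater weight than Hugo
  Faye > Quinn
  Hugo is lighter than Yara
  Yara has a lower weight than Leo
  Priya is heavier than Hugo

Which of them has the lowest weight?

Chaining upward from Hugo: directly above it, Yara, Leo, Dev, Priya, Dana, Maya, Uma; then Quinn; then Faye.
That covers every other element, and nothing is given below Hugo, so Hugo is the lowest weight.

Hugo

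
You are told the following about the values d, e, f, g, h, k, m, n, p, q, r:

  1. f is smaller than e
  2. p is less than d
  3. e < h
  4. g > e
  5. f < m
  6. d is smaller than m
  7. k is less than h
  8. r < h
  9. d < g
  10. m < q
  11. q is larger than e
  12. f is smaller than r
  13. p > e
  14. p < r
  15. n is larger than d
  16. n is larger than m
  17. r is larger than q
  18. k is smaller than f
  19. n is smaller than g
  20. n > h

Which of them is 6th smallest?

Chaining the given pairs: k < f < e < p < d < m < q < r < h < n < g.
The 6th smallest is m.

m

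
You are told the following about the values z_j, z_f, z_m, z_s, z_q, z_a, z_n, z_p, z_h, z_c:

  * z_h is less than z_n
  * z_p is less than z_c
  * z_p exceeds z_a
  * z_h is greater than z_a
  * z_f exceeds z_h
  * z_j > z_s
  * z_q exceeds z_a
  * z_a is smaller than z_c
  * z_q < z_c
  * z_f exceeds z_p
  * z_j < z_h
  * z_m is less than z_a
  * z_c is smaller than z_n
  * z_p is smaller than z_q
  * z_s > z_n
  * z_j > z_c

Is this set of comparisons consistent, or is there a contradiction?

inconsistent

Chaining the given relations yields z_n < z_s < z_j < z_h, so z_n < z_h. But one relation states z_h < z_n. These cannot both hold.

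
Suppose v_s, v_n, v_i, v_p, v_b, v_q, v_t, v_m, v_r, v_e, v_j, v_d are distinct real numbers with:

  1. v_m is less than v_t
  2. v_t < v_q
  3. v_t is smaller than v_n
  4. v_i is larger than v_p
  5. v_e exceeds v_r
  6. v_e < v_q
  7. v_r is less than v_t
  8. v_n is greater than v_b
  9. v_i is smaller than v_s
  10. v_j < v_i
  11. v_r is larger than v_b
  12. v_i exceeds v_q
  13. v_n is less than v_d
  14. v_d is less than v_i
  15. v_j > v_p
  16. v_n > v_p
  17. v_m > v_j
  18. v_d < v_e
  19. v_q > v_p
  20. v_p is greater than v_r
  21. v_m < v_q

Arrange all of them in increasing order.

v_b < v_r < v_p < v_j < v_m < v_t < v_n < v_d < v_e < v_q < v_i < v_s

Nothing is placed below v_b, so it is least; from there v_b < v_r; v_r < v_p; v_p < v_j; v_j < v_m; v_m < v_t; v_t < v_n; v_n < v_d; v_d < v_e; v_e < v_q; v_q < v_i; v_i < v_s, each given directly.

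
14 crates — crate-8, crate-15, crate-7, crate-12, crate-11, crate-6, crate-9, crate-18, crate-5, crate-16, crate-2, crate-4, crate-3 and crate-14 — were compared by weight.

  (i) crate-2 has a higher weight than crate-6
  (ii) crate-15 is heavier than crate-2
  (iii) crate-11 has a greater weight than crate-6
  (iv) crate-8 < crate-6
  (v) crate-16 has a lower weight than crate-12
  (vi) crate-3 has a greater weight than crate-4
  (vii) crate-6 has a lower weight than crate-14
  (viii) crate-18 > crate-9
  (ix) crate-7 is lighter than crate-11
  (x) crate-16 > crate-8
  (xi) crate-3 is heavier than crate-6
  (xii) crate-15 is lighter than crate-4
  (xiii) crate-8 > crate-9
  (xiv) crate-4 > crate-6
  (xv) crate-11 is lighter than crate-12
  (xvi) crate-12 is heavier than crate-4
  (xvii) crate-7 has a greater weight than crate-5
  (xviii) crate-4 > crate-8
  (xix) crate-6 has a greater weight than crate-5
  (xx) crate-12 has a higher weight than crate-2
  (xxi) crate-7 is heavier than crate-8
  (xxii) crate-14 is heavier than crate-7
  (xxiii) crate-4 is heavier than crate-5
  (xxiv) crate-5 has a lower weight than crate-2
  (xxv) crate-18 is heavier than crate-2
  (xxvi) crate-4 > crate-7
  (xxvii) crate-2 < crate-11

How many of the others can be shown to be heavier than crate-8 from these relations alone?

The elements the relations force above crate-8 are crate-6, crate-2, crate-16, crate-18, crate-15, crate-7, crate-14, crate-11, crate-4, crate-12, crate-3 — no chain reaches any other.
That is 11.

11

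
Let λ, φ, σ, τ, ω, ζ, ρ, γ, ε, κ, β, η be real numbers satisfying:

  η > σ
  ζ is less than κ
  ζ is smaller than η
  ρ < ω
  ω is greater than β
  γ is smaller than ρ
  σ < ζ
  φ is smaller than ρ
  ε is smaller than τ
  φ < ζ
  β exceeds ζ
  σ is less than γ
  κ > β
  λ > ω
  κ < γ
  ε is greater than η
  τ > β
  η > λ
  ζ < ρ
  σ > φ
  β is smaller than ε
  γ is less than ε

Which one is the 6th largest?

Piecing the relations together gives one ordering: φ < σ < ζ < β < κ < γ < ρ < ω < λ < η < ε < τ.
Counting 6 from the largest end gives ρ.

ρ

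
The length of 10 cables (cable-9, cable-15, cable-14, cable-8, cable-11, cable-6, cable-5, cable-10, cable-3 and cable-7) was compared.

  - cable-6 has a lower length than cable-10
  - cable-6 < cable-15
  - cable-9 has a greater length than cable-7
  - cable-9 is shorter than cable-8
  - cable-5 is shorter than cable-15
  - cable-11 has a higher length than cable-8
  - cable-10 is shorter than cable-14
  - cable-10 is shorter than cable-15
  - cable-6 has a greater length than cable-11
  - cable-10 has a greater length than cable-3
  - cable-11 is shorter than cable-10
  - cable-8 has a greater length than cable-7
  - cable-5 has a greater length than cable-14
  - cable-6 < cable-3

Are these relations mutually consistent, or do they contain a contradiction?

consistent

Every relation is compatible with cable-7 < cable-9 < cable-8 < cable-11 < cable-6 < cable-3 < cable-10 < cable-14 < cable-5 < cable-15; the set is consistent.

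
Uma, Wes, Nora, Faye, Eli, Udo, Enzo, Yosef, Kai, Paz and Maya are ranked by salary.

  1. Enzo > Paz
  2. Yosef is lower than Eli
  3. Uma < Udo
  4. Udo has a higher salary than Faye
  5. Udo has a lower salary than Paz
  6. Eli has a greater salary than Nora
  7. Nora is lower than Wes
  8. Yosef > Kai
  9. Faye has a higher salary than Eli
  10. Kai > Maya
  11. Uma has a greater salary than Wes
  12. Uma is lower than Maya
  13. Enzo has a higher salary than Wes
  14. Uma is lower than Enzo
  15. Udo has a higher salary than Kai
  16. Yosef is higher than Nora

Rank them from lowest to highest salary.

Nora < Wes < Uma < Maya < Kai < Yosef < Eli < Faye < Udo < Paz < Enzo

The consecutive links are each given: Nora < Wes; Wes < Uma; Uma < Maya; Maya < Kai; Kai < Yosef; Yosef < Eli; Eli < Faye; Faye < Udo; Udo < Paz; Paz < Enzo.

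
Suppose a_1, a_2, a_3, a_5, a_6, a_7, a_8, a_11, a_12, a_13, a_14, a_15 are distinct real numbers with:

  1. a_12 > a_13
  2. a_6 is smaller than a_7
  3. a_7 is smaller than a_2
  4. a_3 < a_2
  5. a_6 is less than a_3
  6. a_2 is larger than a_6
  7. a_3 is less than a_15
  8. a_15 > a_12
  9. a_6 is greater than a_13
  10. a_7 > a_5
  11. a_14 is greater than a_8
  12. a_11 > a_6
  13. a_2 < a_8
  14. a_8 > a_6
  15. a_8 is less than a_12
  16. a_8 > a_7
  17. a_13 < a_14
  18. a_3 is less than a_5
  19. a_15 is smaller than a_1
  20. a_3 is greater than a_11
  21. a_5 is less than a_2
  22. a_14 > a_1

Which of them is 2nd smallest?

The consecutive relations fix a unique order: a_13 < a_6 < a_11 < a_3 < a_5 < a_7 < a_2 < a_8 < a_12 < a_15 < a_1 < a_14.
The 2nd smallest is a_6.

a_6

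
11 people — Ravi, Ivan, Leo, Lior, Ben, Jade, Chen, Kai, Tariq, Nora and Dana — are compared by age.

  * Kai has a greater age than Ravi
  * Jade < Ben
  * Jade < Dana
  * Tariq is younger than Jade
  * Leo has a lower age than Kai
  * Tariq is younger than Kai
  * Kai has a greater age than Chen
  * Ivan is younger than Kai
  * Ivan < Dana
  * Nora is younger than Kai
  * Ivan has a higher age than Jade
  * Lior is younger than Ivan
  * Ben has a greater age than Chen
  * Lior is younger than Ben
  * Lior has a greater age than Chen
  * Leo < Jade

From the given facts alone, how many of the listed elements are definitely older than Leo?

From Leo the given relations immediately reach Jade, Kai.
From those, Ivan, Ben, Dana — 5 in total.
Nothing else is reachable above Leo; 5 in all.

5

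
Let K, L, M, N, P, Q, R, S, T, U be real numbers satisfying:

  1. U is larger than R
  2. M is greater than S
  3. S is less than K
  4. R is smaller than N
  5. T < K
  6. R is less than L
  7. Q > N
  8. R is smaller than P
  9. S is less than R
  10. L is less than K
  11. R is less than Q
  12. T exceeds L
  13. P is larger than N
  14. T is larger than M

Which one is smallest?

Chaining upward from S: directly above it, R, M, K; then L, T, U, N, P, Q.
That covers every other element, and nothing is given below S, so S is the smallest.

S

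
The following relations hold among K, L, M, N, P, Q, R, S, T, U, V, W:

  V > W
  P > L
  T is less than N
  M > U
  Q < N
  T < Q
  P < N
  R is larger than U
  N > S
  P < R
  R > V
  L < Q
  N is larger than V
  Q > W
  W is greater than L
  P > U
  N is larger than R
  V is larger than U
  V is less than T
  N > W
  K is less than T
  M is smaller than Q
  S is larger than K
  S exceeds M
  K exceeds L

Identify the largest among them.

N

Chaining downward from N: directly below it, W, P, V, R, T, Q, S; then U, L, K, M.
That covers every other element, and nothing is given above N, so N is the largest.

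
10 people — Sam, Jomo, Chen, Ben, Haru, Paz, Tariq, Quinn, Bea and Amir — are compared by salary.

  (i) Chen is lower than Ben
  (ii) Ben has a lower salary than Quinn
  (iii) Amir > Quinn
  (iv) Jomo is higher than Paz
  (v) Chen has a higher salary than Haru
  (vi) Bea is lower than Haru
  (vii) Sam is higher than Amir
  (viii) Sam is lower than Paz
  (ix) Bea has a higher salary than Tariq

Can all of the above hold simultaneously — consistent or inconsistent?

The single ordering Tariq < Bea < Haru < Chen < Ben < Quinn < Amir < Sam < Paz < Jomo satisfies every listed relation, so no contradiction arises.

consistent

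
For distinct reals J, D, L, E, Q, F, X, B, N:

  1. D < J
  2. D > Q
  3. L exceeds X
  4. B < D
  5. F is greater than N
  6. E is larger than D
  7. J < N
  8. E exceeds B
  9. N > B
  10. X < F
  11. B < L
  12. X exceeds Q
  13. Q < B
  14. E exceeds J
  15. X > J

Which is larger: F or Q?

F

Following the relations from Q: Q < B < D < J < N < F.
So Q < F; F is the larger of the two.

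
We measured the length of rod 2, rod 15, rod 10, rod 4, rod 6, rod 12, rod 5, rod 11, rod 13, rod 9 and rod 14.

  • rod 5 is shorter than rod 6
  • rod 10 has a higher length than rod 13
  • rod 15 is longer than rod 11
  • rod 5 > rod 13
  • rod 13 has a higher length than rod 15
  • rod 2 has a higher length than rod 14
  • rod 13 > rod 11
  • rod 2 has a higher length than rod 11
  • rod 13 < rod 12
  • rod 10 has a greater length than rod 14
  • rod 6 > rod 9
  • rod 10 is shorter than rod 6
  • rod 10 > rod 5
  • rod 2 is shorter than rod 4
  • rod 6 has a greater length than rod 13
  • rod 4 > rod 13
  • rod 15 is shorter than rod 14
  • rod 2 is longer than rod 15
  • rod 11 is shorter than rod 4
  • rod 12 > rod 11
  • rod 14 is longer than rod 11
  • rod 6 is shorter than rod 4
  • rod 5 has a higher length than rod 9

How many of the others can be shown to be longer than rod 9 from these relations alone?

Directly above rod 9: rod 5, rod 6.
One step further: rod 10, rod 4 (4 so far).
No other element is forced above rod 9 by the given relations, so the count is 4.

4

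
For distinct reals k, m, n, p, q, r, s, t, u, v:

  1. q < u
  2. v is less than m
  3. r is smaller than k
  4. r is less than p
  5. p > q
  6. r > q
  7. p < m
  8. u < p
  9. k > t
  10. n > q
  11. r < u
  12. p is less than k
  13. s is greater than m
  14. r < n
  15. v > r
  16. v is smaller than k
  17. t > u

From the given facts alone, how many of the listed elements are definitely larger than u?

From u the given relations immediately reach p, t.
From those, m, k — 4 in total.
From those, s — 5 in total.
No other element is forced above u by the given relations, so the count is 5.

5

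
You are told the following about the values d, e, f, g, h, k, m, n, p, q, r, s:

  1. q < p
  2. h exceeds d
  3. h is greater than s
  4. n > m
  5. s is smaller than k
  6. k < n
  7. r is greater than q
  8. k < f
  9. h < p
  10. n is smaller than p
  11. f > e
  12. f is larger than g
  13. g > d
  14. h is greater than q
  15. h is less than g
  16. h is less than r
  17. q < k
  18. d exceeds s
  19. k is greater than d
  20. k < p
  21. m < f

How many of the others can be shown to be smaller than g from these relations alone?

Directly below g: d, h.
One step further: q, s (4 so far).
No other element is forced below g by the given relations, so the count is 4.

4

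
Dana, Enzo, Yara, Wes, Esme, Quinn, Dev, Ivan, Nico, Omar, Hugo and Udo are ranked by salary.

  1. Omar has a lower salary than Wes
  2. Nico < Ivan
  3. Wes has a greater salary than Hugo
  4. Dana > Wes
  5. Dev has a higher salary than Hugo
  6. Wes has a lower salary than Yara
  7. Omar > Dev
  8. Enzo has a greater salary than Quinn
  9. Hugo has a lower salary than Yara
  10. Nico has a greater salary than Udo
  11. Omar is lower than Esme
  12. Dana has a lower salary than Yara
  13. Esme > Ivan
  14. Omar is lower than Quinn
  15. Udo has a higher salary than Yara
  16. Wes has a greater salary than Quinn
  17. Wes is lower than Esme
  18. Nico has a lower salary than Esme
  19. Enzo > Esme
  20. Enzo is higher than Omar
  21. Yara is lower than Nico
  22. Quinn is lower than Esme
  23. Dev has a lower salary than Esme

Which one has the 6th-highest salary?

Yara

Chaining the given pairs: Hugo < Dev < Omar < Quinn < Wes < Dana < Yara < Udo < Nico < Ivan < Esme < Enzo.
The 6th largest is Yara.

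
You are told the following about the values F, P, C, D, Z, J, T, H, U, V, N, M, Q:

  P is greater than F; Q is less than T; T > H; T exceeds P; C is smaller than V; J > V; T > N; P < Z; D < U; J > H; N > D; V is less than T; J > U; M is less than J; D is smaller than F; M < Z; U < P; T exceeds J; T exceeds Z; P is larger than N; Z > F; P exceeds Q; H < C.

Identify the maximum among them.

D is not greatest since D < N; H is not greatest since H < T; C is not greatest since C < V; F is not greatest since F < Z; Q is not greatest since Q < T; N is not greatest since N < T; M is not greatest since M < J; U is not greatest since U < J; P is not greatest since P < T; V is not greatest since V < J; Z is not greatest since Z < T; J is not greatest since J < T.
Only T has nothing above it, so T is the maximum.

T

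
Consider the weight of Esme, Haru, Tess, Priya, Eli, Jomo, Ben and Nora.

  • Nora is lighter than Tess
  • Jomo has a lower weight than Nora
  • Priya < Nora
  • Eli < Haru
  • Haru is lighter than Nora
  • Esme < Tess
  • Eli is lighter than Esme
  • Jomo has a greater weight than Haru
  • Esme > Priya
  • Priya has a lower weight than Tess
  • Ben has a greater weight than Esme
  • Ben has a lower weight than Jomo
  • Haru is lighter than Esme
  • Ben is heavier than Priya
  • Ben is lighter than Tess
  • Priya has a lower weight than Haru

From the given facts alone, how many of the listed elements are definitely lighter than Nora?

The elements the relations force below Nora are Priya, Eli, Haru, Esme, Ben, Jomo — no chain reaches any other.
That is 6.

6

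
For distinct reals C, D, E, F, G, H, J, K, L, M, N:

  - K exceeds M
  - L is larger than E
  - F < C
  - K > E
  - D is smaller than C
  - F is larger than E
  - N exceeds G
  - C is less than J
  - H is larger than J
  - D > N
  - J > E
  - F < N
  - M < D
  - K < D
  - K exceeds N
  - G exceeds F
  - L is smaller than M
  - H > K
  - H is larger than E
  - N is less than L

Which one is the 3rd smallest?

G

Piecing the relations together gives one ordering: E < F < G < N < L < M < K < D < C < J < H.
The 3rd smallest is G.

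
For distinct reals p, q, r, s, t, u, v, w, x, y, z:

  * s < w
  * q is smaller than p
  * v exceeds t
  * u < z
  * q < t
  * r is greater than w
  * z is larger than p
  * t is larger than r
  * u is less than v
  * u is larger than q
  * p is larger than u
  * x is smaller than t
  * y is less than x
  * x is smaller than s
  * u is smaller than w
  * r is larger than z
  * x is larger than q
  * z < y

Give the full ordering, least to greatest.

Each adjacent pair is fixed by a given relation: q < u; u < p; p < z; z < y; y < x; x < s; s < w; w < r; r < t; t < v. Chaining them end to end gives the full order.

q < u < p < z < y < x < s < w < r < t < v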